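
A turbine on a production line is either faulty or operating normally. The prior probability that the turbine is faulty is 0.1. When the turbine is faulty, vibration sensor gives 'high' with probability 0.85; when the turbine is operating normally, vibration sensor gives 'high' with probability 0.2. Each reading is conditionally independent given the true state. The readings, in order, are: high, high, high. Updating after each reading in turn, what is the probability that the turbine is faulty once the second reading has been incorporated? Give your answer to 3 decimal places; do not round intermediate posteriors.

Apply Bayes' rule sequentially, carrying P(faulty) forward.
After 'high': P(faulty) = 0.85·0.1000 / (0.85·0.1000 + 0.2·0.9000) ≈ 0.3208
After 'high': P(faulty) = 0.85·0.3208 / (0.85·0.3208 + 0.2·0.6792) ≈ 0.6674

0.667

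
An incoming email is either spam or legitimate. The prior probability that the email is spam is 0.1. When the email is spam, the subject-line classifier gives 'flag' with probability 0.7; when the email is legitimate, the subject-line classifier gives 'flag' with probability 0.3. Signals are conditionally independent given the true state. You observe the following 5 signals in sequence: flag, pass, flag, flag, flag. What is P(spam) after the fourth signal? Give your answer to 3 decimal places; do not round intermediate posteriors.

0.377

After 'flag': P(spam) = 0.7·0.1000 / (0.7·0.1000 + 0.3·0.9000) ≈ 0.2059
After 'pass': P(spam) = 0.3·0.2059 / (0.3·0.2059 + 0.7·0.7941) ≈ 0.1000
After 'flag': P(spam) = 0.7·0.1000 / (0.7·0.1000 + 0.3·0.9000) ≈ 0.2059
After 'flag': P(spam) = 0.7·0.2059 / (0.7·0.2059 + 0.3·0.7941) ≈ 0.3769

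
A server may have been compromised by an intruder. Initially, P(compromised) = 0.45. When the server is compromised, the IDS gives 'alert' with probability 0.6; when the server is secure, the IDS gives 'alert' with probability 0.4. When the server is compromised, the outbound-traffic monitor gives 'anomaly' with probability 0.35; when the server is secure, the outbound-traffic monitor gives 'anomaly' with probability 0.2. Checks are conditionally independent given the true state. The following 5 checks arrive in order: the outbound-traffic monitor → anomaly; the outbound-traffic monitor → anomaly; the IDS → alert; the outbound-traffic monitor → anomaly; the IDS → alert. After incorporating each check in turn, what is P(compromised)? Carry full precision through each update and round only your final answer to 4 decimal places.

After the outbound-traffic monitor='anomaly': P(compromised) = 0.35·0.4500 / (0.35·0.4500 + 0.2·0.5500) ≈ 0.5888
After the outbound-traffic monitor='anomaly': P(compromised) = 0.35·0.5888 / (0.35·0.5888 + 0.2·0.4112) ≈ 0.7147
After the IDS='alert': P(compromised) = 0.6·0.7147 / (0.6·0.7147 + 0.4·0.2853) ≈ 0.7899
After the outbound-traffic monitor='anomaly': P(compromised) = 0.35·0.7899 / (0.35·0.7899 + 0.2·0.2101) ≈ 0.8680
After the IDS='alert': P(compromised) = 0.6·0.8680 / (0.6·0.8680 + 0.4·0.1320) ≈ 0.9080

0.9080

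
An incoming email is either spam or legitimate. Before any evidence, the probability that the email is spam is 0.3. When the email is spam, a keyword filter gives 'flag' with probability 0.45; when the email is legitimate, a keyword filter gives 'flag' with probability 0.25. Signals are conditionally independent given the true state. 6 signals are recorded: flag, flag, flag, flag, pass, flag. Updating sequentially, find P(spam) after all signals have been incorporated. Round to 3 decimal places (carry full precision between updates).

After 'flag': P(spam) = 0.45·0.3000 / (0.45·0.3000 + 0.25·0.7000) ≈ 0.4355
After 'flag': P(spam) = 0.45·0.4355 / (0.45·0.4355 + 0.25·0.5645) ≈ 0.5813
After 'flag': P(spam) = 0.45·0.5813 / (0.45·0.5813 + 0.25·0.4187) ≈ 0.7142
After 'flag': P(spam) = 0.45·0.7142 / (0.45·0.7142 + 0.25·0.2858) ≈ 0.8181
After 'pass': P(spam) = 0.55·0.8181 / (0.55·0.8181 + 0.75·0.1819) ≈ 0.7674
After 'flag': P(spam) = 0.45·0.7674 / (0.45·0.7674 + 0.25·0.2326) ≈ 0.8559

0.856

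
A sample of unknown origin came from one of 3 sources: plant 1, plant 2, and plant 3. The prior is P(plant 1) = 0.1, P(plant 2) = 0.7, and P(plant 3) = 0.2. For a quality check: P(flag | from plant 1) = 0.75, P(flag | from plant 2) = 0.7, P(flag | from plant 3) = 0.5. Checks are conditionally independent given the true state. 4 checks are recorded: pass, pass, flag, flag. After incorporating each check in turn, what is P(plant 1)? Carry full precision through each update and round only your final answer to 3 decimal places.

After 'pass': normaliser = 0.25·0.1000 + 0.3·0.7000 + 0.5·0.2000; P(plant 1) ≈ 0.0746, P(plant 2) ≈ 0.6269, P(plant 3) ≈ 0.2985
After 'pass': normaliser = 0.25·0.0746 + 0.3·0.6269 + 0.5·0.2985; P(plant 1) ≈ 0.0524, P(plant 2) ≈ 0.5283, P(plant 3) ≈ 0.4193
After 'flag': normaliser = 0.75·0.0524 + 0.7·0.5283 + 0.5·0.4193; P(plant 1) ≈ 0.0635, P(plant 2) ≈ 0.5977, P(plant 3) ≈ 0.3388
After 'flag': normaliser = 0.75·0.0635 + 0.7·0.5977 + 0.5·0.3388; P(plant 1) ≈ 0.0750, P(plant 2) ≈ 0.6584, P(plant 3) ≈ 0.2666

0.075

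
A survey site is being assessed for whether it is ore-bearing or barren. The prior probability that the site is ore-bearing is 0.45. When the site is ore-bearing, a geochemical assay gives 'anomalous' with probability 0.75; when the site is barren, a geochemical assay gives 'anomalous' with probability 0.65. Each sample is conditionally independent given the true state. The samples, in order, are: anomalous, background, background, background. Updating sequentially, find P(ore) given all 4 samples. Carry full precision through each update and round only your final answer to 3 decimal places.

0.256

After 'anomalous': P(ore) = 0.75·0.4500 / (0.75·0.4500 + 0.65·0.5500) ≈ 0.4856
After 'background': P(ore) = 0.25·0.4856 / (0.25·0.4856 + 0.35·0.5144) ≈ 0.4027
After 'background': P(ore) = 0.25·0.4027 / (0.25·0.4027 + 0.35·0.5973) ≈ 0.3251
After 'background': P(ore) = 0.25·0.3251 / (0.25·0.3251 + 0.35·0.6749) ≈ 0.2560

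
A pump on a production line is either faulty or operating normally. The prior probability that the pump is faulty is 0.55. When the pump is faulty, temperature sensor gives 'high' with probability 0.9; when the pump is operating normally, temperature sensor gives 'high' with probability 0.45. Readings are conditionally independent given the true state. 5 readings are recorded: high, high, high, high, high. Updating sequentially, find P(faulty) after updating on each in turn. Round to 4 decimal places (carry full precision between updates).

After 'high': P(faulty) = 0.9·0.5500 / (0.9·0.5500 + 0.45·0.4500) ≈ 0.7097
After 'high': P(faulty) = 0.9·0.7097 / (0.9·0.7097 + 0.45·0.2903) ≈ 0.8302
After 'high': P(faulty) = 0.9·0.8302 / (0.9·0.8302 + 0.45·0.1698) ≈ 0.9072
After 'high': P(faulty) = 0.9·0.9072 / (0.9·0.9072 + 0.45·0.0928) ≈ 0.9514
After 'high': P(faulty) = 0.9·0.9514 / (0.9·0.9514 + 0.45·0.0486) ≈ 0.9751

0.9751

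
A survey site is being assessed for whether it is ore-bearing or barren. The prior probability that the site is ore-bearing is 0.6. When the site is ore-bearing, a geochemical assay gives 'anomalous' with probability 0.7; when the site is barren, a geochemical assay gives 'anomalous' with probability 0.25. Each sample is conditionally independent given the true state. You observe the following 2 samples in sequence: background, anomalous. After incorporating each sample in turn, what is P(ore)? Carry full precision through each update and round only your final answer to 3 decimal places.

After 'background': P(ore) = 0.3·0.6000 / (0.3·0.6000 + 0.75·0.4000) ≈ 0.3750
After 'anomalous': P(ore) = 0.7·0.3750 / (0.7·0.3750 + 0.25·0.6250) ≈ 0.6269

0.627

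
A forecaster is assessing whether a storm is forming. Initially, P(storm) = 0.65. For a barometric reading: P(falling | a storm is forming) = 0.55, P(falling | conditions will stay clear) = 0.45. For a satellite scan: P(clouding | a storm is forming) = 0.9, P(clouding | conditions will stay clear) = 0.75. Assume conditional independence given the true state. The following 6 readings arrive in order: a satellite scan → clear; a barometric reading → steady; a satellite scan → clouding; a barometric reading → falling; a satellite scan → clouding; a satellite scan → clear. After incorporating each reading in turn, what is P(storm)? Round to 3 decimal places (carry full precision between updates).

After a satellite scan='clear': P(storm) = 0.1·0.6500 / (0.1·0.6500 + 0.25·0.3500) ≈ 0.4262
After a barometric reading='steady': P(storm) = 0.45·0.4262 / (0.45·0.4262 + 0.55·0.5738) ≈ 0.3780
After a satellite scan='clouding': P(storm) = 0.9·0.3780 / (0.9·0.3780 + 0.75·0.6220) ≈ 0.4217
After a barometric reading='falling': P(storm) = 0.55·0.4217 / (0.55·0.4217 + 0.45·0.5783) ≈ 0.4713
After a satellite scan='clouding': P(storm) = 0.9·0.4713 / (0.9·0.4713 + 0.75·0.5287) ≈ 0.5168
After a satellite scan='clear': P(storm) = 0.1·0.5168 / (0.1·0.5168 + 0.25·0.4832) ≈ 0.2997

0.300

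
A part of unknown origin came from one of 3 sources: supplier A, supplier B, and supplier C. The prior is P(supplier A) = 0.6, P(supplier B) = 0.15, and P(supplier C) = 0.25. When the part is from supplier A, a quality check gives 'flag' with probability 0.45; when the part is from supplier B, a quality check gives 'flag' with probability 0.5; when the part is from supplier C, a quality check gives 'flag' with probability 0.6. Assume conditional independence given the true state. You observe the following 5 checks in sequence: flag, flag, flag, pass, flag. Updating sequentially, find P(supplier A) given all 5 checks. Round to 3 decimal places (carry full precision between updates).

0.434

Each posterior becomes the prior for the next update.
After 'flag': normaliser = 0.45·0.6000 + 0.5·0.1500 + 0.6·0.2500; P(supplier A) ≈ 0.5455, P(supplier B) ≈ 0.1515, P(supplier C) ≈ 0.3030
After 'flag': normaliser = 0.45·0.5455 + 0.5·0.1515 + 0.6·0.3030; P(supplier A) ≈ 0.4880, P(supplier B) ≈ 0.1506, P(supplier C) ≈ 0.3614
After 'flag': normaliser = 0.45·0.4880 + 0.5·0.1506 + 0.6·0.3614; P(supplier A) ≈ 0.4291, P(supplier B) ≈ 0.1471, P(supplier C) ≈ 0.4238
After 'pass': normaliser = 0.55·0.4291 + 0.5·0.1471 + 0.4·0.4238; P(supplier A) ≈ 0.4926, P(supplier B) ≈ 0.1536, P(supplier C) ≈ 0.3538
After 'flag': normaliser = 0.45·0.4926 + 0.5·0.1536 + 0.6·0.3538; P(supplier A) ≈ 0.4340, P(supplier B) ≈ 0.1503, P(supplier C) ≈ 0.4157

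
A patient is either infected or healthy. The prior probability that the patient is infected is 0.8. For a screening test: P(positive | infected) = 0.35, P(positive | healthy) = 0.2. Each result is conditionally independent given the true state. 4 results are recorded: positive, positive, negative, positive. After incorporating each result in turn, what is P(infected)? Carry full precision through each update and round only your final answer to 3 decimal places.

0.946

After 'positive': P(infected) = 0.35·0.8000 / (0.35·0.8000 + 0.2·0.2000) ≈ 0.8750
After 'positive': P(infected) = 0.35·0.8750 / (0.35·0.8750 + 0.2·0.1250) ≈ 0.9245
After 'negative': P(infected) = 0.65·0.9245 / (0.65·0.9245 + 0.8·0.0755) ≈ 0.9087
After 'positive': P(infected) = 0.35·0.9087 / (0.35·0.9087 + 0.2·0.0913) ≈ 0.9457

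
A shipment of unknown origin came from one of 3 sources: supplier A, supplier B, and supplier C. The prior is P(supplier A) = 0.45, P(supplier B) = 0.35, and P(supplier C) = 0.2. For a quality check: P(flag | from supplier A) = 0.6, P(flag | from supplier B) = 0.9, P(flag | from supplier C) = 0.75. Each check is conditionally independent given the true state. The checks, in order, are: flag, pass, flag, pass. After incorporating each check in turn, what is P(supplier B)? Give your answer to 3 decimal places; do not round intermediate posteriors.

After 'flag': normaliser = 0.6·0.4500 + 0.9·0.3500 + 0.75·0.2000; P(supplier A) ≈ 0.3673, P(supplier B) ≈ 0.4286, P(supplier C) ≈ 0.2041
After 'pass': normaliser = 0.4·0.3673 + 0.1·0.4286 + 0.25·0.2041; P(supplier A) ≈ 0.6102, P(supplier B) ≈ 0.1780, P(supplier C) ≈ 0.2119
After 'flag': normaliser = 0.6·0.6102 + 0.9·0.1780 + 0.75·0.2119; P(supplier A) ≈ 0.5343, P(supplier B) ≈ 0.2338, P(supplier C) ≈ 0.2319
After 'pass': normaliser = 0.4·0.5343 + 0.1·0.2338 + 0.25·0.2319; P(supplier A) ≈ 0.7243, P(supplier B) ≈ 0.0792, P(supplier C) ≈ 0.1965

0.079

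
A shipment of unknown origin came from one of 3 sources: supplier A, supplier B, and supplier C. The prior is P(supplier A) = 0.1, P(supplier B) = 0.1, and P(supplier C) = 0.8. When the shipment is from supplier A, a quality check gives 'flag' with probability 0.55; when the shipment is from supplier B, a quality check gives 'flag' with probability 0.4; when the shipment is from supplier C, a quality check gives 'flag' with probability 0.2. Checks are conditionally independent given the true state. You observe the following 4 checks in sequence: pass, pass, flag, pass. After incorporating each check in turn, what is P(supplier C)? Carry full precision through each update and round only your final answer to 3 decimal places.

After 'pass': normaliser = 0.45·0.1000 + 0.6·0.1000 + 0.8·0.8000; P(supplier A) ≈ 0.0604, P(supplier B) ≈ 0.0805, P(supplier C) ≈ 0.8591
After 'pass': normaliser = 0.45·0.0604 + 0.6·0.0805 + 0.8·0.8591; P(supplier A) ≈ 0.0356, P(supplier B) ≈ 0.0634, P(supplier C) ≈ 0.9010
After 'flag': normaliser = 0.55·0.0356 + 0.4·0.0634 + 0.2·0.9010; P(supplier A) ≈ 0.0871, P(supplier B) ≈ 0.1126, P(supplier C) ≈ 0.8004
After 'pass': normaliser = 0.45·0.0871 + 0.6·0.1126 + 0.8·0.8004; P(supplier A) ≈ 0.0524, P(supplier B) ≈ 0.0904, P(supplier C) ≈ 0.8572

0.857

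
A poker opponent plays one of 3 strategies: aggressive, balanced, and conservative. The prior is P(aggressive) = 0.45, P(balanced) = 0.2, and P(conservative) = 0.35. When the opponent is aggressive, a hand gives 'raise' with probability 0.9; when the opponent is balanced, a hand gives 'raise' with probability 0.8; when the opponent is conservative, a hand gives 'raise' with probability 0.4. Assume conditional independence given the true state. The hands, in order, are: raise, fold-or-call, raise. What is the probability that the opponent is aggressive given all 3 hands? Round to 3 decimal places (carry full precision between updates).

0.381

Each posterior becomes the prior for the next update.
After 'raise': normaliser = 0.9·0.4500 + 0.8·0.2000 + 0.4·0.3500; P(aggressive) ≈ 0.5745, P(balanced) ≈ 0.2270, P(conservative) ≈ 0.1986
After 'fold-or-call': normaliser = 0.1·0.5745 + 0.2·0.2270 + 0.6·0.1986; P(aggressive) ≈ 0.2588, P(balanced) ≈ 0.2045, P(conservative) ≈ 0.5367
After 'raise': normaliser = 0.9·0.2588 + 0.8·0.2045 + 0.4·0.5367; P(aggressive) ≈ 0.3811, P(balanced) ≈ 0.2676, P(conservative) ≈ 0.3513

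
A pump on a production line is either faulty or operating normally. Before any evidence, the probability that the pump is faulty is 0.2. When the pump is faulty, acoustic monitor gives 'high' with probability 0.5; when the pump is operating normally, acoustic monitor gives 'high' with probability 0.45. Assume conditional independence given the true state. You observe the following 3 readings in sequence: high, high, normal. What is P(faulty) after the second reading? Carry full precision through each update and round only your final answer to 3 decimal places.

After 'high': P(faulty) = 0.5·0.2000 / (0.5·0.2000 + 0.45·0.8000) ≈ 0.2174
After 'high': P(faulty) = 0.5·0.2174 / (0.5·0.2174 + 0.45·0.7826) ≈ 0.2358

0.236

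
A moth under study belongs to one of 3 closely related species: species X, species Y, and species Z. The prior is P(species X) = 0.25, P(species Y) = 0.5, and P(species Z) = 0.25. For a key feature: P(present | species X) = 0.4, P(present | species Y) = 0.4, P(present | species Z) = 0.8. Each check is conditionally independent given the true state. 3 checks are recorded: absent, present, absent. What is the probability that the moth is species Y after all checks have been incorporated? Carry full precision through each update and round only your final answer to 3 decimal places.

0.621

After 'absent': normaliser = 0.6·0.2500 + 0.6·0.5000 + 0.2·0.2500; P(species X) ≈ 0.3000, P(species Y) ≈ 0.6000, P(species Z) ≈ 0.1000
After 'present': normaliser = 0.4·0.3000 + 0.4·0.6000 + 0.8·0.1000; P(species X) ≈ 0.2727, P(species Y) ≈ 0.5455, P(species Z) ≈ 0.1818
After 'absent': normaliser = 0.6·0.2727 + 0.6·0.5455 + 0.2·0.1818; P(species X) ≈ 0.3103, P(species Y) ≈ 0.6207, P(species Z) ≈ 0.0690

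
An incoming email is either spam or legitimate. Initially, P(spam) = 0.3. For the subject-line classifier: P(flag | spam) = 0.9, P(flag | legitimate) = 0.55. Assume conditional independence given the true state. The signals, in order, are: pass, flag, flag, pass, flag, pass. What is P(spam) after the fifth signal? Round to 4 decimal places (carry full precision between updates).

After 'pass': P(spam) = 0.1·0.3000 / (0.1·0.3000 + 0.45·0.7000) ≈ 0.0870
After 'flag': P(spam) = 0.9·0.0870 / (0.9·0.0870 + 0.55·0.9130) ≈ 0.1348
After 'flag': P(spam) = 0.9·0.1348 / (0.9·0.1348 + 0.55·0.8652) ≈ 0.2032
After 'pass': P(spam) = 0.1·0.2032 / (0.1·0.2032 + 0.45·0.7968) ≈ 0.0536
After 'flag': P(spam) = 0.9·0.0536 / (0.9·0.0536 + 0.55·0.9464) ≈ 0.0849

0.0849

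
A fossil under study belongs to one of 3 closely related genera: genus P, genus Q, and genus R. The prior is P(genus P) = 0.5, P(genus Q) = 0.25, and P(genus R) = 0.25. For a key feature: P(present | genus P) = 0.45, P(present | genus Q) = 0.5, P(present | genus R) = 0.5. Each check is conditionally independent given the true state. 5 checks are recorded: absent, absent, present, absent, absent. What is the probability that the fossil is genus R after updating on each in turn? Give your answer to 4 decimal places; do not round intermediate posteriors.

After 'absent': normaliser = 0.55·0.5000 + 0.5·0.2500 + 0.5·0.2500; P(genus P) ≈ 0.5238, P(genus Q) ≈ 0.2381, P(genus R) ≈ 0.2381
After 'absent': normaliser = 0.55·0.5238 + 0.5·0.2381 + 0.5·0.2381; P(genus P) ≈ 0.5475, P(genus Q) ≈ 0.2262, P(genus R) ≈ 0.2262
After 'present': normaliser = 0.45·0.5475 + 0.5·0.2262 + 0.5·0.2262; P(genus P) ≈ 0.5213, P(genus Q) ≈ 0.2393, P(genus R) ≈ 0.2393
After 'absent': normaliser = 0.55·0.5213 + 0.5·0.2393 + 0.5·0.2393; P(genus P) ≈ 0.5450, P(genus Q) ≈ 0.2275, P(genus R) ≈ 0.2275
After 'absent': normaliser = 0.55·0.5450 + 0.5·0.2275 + 0.5·0.2275; P(genus P) ≈ 0.5685, P(genus Q) ≈ 0.2157, P(genus R) ≈ 0.2157

0.2157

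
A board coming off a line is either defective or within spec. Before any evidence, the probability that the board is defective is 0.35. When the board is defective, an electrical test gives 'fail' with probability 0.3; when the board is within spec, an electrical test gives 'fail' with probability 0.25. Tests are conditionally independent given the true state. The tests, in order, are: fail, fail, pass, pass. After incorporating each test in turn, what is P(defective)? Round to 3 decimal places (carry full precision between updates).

0.403

Each posterior becomes the prior for the next update.
After 'fail': P(defective) = 0.3·0.3500 / (0.3·0.3500 + 0.25·0.6500) ≈ 0.3925
After 'fail': P(defective) = 0.3·0.3925 / (0.3·0.3925 + 0.25·0.6075) ≈ 0.4367
After 'pass': P(defective) = 0.7·0.4367 / (0.7·0.4367 + 0.75·0.5633) ≈ 0.4199
After 'pass': P(defective) = 0.7·0.4199 / (0.7·0.4199 + 0.75·0.5801) ≈ 0.4031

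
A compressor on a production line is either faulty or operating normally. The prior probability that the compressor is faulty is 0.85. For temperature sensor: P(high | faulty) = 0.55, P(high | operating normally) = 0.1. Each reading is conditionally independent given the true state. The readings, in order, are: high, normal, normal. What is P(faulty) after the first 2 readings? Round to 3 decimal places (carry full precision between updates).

0.940

After 'high': P(faulty) = 0.55·0.8500 / (0.55·0.8500 + 0.1·0.1500) ≈ 0.9689
After 'normal': P(faulty) = 0.45·0.9689 / (0.45·0.9689 + 0.9·0.0311) ≈ 0.9397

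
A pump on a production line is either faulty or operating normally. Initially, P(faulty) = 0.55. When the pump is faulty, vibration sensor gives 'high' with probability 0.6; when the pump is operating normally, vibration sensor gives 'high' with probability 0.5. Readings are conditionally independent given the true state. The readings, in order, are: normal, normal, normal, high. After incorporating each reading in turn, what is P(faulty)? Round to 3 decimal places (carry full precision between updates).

0.429

Apply Bayes' rule sequentially, carrying P(faulty) forward.
After 'normal': P(faulty) = 0.4·0.5500 / (0.4·0.5500 + 0.5·0.4500) ≈ 0.4944
After 'normal': P(faulty) = 0.4·0.4944 / (0.4·0.4944 + 0.5·0.5056) ≈ 0.4389
After 'normal': P(faulty) = 0.4·0.4389 / (0.4·0.4389 + 0.5·0.5611) ≈ 0.3849
After 'high': P(faulty) = 0.6·0.3849 / (0.6·0.3849 + 0.5·0.6151) ≈ 0.4289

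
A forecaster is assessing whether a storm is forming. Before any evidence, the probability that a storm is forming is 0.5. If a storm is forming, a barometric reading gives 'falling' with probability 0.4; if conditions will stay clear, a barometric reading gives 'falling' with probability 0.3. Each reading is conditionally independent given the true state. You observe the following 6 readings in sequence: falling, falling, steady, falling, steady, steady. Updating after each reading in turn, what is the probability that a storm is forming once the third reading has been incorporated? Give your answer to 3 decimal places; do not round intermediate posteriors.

After 'falling': P(storm) = 0.4·0.5000 / (0.4·0.5000 + 0.3·0.5000) ≈ 0.5714
After 'falling': P(storm) = 0.4·0.5714 / (0.4·0.5714 + 0.3·0.4286) ≈ 0.6400
After 'steady': P(storm) = 0.6·0.6400 / (0.6·0.6400 + 0.7·0.3600) ≈ 0.6038

0.604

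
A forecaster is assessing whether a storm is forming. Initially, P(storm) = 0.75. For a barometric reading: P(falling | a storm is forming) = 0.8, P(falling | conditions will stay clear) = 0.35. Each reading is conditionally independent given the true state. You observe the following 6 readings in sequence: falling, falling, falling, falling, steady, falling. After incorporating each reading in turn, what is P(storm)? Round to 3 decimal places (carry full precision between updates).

Apply Bayes' rule sequentially, carrying P(storm) forward.
After 'falling': P(storm) = 0.8·0.7500 / (0.8·0.7500 + 0.35·0.2500) ≈ 0.8727
After 'falling': P(storm) = 0.8·0.8727 / (0.8·0.8727 + 0.35·0.1273) ≈ 0.9400
After 'falling': P(storm) = 0.8·0.9400 / (0.8·0.9400 + 0.35·0.0600) ≈ 0.9728
After 'falling': P(storm) = 0.8·0.9728 / (0.8·0.9728 + 0.35·0.0272) ≈ 0.9879
After 'steady': P(storm) = 0.2·0.9879 / (0.2·0.9879 + 0.65·0.0121) ≈ 0.9618
After 'falling': P(storm) = 0.8·0.9618 / (0.8·0.9618 + 0.35·0.0382) ≈ 0.9829

0.983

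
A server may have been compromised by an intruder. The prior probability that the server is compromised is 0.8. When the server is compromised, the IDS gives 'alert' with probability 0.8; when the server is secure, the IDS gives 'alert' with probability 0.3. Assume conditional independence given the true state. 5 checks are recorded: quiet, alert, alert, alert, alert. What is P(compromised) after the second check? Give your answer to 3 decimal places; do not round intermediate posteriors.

Each posterior becomes the prior for the next update.
After 'quiet': P(compromised) = 0.2·0.8000 / (0.2·0.8000 + 0.7·0.2000) ≈ 0.5333
After 'alert': P(compromised) = 0.8·0.5333 / (0.8·0.5333 + 0.3·0.4667) ≈ 0.7529

0.753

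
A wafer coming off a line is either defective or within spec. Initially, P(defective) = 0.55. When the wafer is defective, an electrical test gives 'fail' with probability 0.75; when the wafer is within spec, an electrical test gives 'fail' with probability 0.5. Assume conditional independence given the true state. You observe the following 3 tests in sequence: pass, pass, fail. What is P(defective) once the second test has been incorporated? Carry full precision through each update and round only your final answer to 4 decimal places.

0.2340

After 'pass': P(defective) = 0.25·0.5500 / (0.25·0.5500 + 0.5·0.4500) ≈ 0.3793
After 'pass': P(defective) = 0.25·0.3793 / (0.25·0.3793 + 0.5·0.6207) ≈ 0.2340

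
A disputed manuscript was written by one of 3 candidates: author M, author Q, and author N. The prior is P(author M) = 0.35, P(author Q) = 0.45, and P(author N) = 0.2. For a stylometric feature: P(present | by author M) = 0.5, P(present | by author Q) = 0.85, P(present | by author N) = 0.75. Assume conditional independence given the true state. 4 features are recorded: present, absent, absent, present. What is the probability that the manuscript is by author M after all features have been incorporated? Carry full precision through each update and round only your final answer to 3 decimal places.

0.604

After 'present': normaliser = 0.5·0.3500 + 0.85·0.4500 + 0.75·0.2000; P(author M) ≈ 0.2473, P(author Q) ≈ 0.5406, P(author N) ≈ 0.2120
After 'absent': normaliser = 0.5·0.2473 + 0.15·0.5406 + 0.25·0.2120; P(author M) ≈ 0.4798, P(author Q) ≈ 0.3146, P(author N) ≈ 0.2056
After 'absent': normaliser = 0.5·0.4798 + 0.15·0.3146 + 0.25·0.2056; P(author M) ≈ 0.7087, P(author Q) ≈ 0.1394, P(author N) ≈ 0.1519
After 'present': normaliser = 0.5·0.7087 + 0.85·0.1394 + 0.75·0.1519; P(author M) ≈ 0.6039, P(author Q) ≈ 0.2020, P(author N) ≈ 0.1941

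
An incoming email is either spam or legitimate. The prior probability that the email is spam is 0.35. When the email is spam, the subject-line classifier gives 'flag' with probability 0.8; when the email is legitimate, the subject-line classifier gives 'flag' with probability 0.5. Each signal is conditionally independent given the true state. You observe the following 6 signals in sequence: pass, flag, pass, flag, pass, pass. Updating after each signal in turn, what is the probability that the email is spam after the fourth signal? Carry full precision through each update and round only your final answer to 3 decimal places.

After 'pass': P(spam) = 0.2·0.3500 / (0.2·0.3500 + 0.5·0.6500) ≈ 0.1772
After 'flag': P(spam) = 0.8·0.1772 / (0.8·0.1772 + 0.5·0.8228) ≈ 0.2563
After 'pass': P(spam) = 0.2·0.2563 / (0.2·0.2563 + 0.5·0.7437) ≈ 0.1211
After 'flag': P(spam) = 0.8·0.1211 / (0.8·0.1211 + 0.5·0.8789) ≈ 0.1807

0.181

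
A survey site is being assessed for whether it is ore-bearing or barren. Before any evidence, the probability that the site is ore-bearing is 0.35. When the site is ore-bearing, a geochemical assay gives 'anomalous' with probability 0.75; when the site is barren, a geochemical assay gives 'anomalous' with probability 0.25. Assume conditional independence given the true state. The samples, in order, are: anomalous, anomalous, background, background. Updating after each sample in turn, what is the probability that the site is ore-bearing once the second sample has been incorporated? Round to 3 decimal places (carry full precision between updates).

Each posterior becomes the prior for the next update.
After 'anomalous': P(ore) = 0.75·0.3500 / (0.75·0.3500 + 0.25·0.6500) ≈ 0.6176
After 'anomalous': P(ore) = 0.75·0.6176 / (0.75·0.6176 + 0.25·0.3824) ≈ 0.8289

0.829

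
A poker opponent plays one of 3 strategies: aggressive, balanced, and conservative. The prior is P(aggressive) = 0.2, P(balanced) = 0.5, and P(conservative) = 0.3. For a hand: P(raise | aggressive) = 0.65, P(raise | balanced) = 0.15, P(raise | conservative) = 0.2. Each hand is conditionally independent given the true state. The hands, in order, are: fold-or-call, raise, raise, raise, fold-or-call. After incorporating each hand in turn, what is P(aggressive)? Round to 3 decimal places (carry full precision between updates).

Apply Bayes' rule sequentially, carrying P(aggressive) forward.
After 'fold-or-call': normaliser = 0.35·0.2000 + 0.85·0.5000 + 0.8·0.3000; P(aggressive) ≈ 0.0952, P(balanced) ≈ 0.5782, P(conservative) ≈ 0.3265
After 'raise': normaliser = 0.65·0.0952 + 0.15·0.5782 + 0.2·0.3265; P(aggressive) ≈ 0.2893, P(balanced) ≈ 0.4054, P(conservative) ≈ 0.3052
After 'raise': normaliser = 0.65·0.2893 + 0.15·0.4054 + 0.2·0.3052; P(aggressive) ≈ 0.6068, P(balanced) ≈ 0.1962, P(conservative) ≈ 0.1970
After 'raise': normaliser = 0.65·0.6068 + 0.15·0.1962 + 0.2·0.1970; P(aggressive) ≈ 0.8514, P(balanced) ≈ 0.0635, P(conservative) ≈ 0.0850
After 'fold-or-call': normaliser = 0.35·0.8514 + 0.85·0.0635 + 0.8·0.0850; P(aggressive) ≈ 0.7095, P(balanced) ≈ 0.1286, P(conservative) ≈ 0.1620

0.709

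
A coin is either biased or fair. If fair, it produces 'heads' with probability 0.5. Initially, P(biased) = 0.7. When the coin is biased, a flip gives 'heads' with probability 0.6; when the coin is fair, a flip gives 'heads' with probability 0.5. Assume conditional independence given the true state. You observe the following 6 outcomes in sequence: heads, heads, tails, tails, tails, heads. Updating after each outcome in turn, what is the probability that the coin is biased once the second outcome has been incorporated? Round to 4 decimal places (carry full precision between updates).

0.7706

After 'heads': P(biased) = 0.6·0.7000 / (0.6·0.7000 + 0.5·0.3000) ≈ 0.7368
After 'heads': P(biased) = 0.6·0.7368 / (0.6·0.7368 + 0.5·0.2632) ≈ 0.7706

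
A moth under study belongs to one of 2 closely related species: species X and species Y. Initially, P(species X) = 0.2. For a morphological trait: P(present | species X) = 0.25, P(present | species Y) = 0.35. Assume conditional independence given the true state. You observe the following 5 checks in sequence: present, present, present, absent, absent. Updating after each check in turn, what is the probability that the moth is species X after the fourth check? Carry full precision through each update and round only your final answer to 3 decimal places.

After 'present': P(species X) = 0.25·0.2000 / (0.25·0.2000 + 0.35·0.8000) ≈ 0.1515
After 'present': P(species X) = 0.25·0.1515 / (0.25·0.1515 + 0.35·0.8485) ≈ 0.1131
After 'present': P(species X) = 0.25·0.1131 / (0.25·0.1131 + 0.35·0.8869) ≈ 0.0835
After 'absent': P(species X) = 0.75·0.0835 / (0.75·0.0835 + 0.65·0.9165) ≈ 0.0951

0.095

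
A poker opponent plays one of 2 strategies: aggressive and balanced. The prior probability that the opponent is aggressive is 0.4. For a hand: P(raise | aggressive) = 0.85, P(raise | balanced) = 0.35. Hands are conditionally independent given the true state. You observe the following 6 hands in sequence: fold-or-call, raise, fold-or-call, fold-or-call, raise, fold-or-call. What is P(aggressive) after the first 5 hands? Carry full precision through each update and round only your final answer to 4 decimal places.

Apply Bayes' rule sequentially, carrying P(aggressive) forward.
After 'fold-or-call': P(aggressive) = 0.15·0.4000 / (0.15·0.4000 + 0.65·0.6000) ≈ 0.1333
After 'raise': P(aggressive) = 0.85·0.1333 / (0.85·0.1333 + 0.35·0.8667) ≈ 0.2720
After 'fold-or-call': P(aggressive) = 0.15·0.2720 / (0.15·0.2720 + 0.65·0.7280) ≈ 0.0794
After 'fold-or-call': P(aggressive) = 0.15·0.0794 / (0.15·0.0794 + 0.65·0.9206) ≈ 0.0195
After 'raise': P(aggressive) = 0.85·0.0195 / (0.85·0.0195 + 0.35·0.9805) ≈ 0.0461

0.0461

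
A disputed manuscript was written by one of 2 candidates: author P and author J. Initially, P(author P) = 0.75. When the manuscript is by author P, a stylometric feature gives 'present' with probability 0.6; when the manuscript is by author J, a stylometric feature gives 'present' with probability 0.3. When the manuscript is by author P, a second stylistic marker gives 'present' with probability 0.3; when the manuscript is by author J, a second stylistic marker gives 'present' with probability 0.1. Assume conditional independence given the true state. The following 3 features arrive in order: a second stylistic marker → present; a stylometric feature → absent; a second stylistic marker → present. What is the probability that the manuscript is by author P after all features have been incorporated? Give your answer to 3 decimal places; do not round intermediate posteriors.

0.939

After a second stylistic marker='present': P(author P) = 0.3·0.7500 / (0.3·0.7500 + 0.1·0.2500) ≈ 0.9000
After a stylometric feature='absent': P(author P) = 0.4·0.9000 / (0.4·0.9000 + 0.7·0.1000) ≈ 0.8372
After a second stylistic marker='present': P(author P) = 0.3·0.8372 / (0.3·0.8372 + 0.1·0.1628) ≈ 0.9391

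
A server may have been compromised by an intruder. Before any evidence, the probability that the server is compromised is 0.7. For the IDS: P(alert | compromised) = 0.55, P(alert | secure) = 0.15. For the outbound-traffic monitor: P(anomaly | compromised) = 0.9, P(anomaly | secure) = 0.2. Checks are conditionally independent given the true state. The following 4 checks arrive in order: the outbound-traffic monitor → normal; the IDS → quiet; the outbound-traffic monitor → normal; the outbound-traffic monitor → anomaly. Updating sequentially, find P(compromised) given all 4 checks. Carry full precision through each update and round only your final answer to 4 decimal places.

Each posterior becomes the prior for the next update.
After the outbound-traffic monitor='normal': P(compromised) = 0.1·0.7000 / (0.1·0.7000 + 0.8·0.3000) ≈ 0.2258
After the IDS='quiet': P(compromised) = 0.45·0.2258 / (0.45·0.2258 + 0.85·0.7742) ≈ 0.1338
After the outbound-traffic monitor='normal': P(compromised) = 0.1·0.1338 / (0.1·0.1338 + 0.8·0.8662) ≈ 0.0189
After the outbound-traffic monitor='anomaly': P(compromised) = 0.9·0.0189 / (0.9·0.0189 + 0.2·0.9811) ≈ 0.0799

0.0799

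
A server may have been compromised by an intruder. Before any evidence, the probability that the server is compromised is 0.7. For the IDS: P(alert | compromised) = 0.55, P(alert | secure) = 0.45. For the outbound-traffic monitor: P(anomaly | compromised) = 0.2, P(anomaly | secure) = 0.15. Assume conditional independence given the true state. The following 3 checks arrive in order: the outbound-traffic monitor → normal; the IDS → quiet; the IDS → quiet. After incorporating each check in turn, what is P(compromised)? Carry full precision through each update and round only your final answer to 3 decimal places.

0.595

After the outbound-traffic monitor='normal': P(compromised) = 0.8·0.7000 / (0.8·0.7000 + 0.85·0.3000) ≈ 0.6871
After the IDS='quiet': P(compromised) = 0.45·0.6871 / (0.45·0.6871 + 0.55·0.3129) ≈ 0.6424
After the IDS='quiet': P(compromised) = 0.45·0.6424 / (0.45·0.6424 + 0.55·0.3576) ≈ 0.5952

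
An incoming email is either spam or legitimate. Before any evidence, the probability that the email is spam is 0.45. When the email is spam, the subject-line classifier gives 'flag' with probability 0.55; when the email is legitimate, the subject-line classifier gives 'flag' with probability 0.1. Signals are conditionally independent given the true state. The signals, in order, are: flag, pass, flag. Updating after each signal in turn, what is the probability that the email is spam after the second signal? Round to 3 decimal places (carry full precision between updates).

0.692

After 'flag': P(spam) = 0.55·0.4500 / (0.55·0.4500 + 0.1·0.5500) ≈ 0.8182
After 'pass': P(spam) = 0.45·0.8182 / (0.45·0.8182 + 0.9·0.1818) ≈ 0.6923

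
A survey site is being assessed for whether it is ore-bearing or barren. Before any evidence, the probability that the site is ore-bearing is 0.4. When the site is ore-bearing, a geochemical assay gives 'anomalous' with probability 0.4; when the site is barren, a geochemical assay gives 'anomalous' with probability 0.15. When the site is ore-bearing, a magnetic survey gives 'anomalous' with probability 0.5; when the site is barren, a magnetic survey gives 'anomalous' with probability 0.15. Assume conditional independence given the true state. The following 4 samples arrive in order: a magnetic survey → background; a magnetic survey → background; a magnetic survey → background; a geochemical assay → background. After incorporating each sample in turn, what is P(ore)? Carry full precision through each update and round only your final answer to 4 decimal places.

Each posterior becomes the prior for the next update.
After a magnetic survey='background': P(ore) = 0.5·0.4000 / (0.5·0.4000 + 0.85·0.6000) ≈ 0.2817
After a magnetic survey='background': P(ore) = 0.5·0.2817 / (0.5·0.2817 + 0.85·0.7183) ≈ 0.1874
After a magnetic survey='background': P(ore) = 0.5·0.1874 / (0.5·0.1874 + 0.85·0.8126) ≈ 0.1195
After a geochemical assay='background': P(ore) = 0.6·0.1195 / (0.6·0.1195 + 0.85·0.8805) ≈ 0.0874

0.0874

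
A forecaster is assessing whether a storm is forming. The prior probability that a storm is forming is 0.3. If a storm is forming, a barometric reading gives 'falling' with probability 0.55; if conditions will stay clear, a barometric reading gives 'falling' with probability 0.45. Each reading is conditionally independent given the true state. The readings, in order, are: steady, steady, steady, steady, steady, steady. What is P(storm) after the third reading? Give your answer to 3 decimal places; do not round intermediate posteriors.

0.190

After 'steady': P(storm) = 0.45·0.3000 / (0.45·0.3000 + 0.55·0.7000) ≈ 0.2596
After 'steady': P(storm) = 0.45·0.2596 / (0.45·0.2596 + 0.55·0.7404) ≈ 0.2229
After 'steady': P(storm) = 0.45·0.2229 / (0.45·0.2229 + 0.55·0.7771) ≈ 0.1901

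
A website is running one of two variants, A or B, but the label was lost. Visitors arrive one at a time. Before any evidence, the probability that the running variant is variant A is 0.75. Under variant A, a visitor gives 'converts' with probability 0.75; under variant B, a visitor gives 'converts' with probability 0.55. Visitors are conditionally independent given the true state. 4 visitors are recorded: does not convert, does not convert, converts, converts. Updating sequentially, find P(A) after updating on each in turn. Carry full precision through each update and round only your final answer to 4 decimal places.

0.6326

After 'does not convert': P(A) = 0.25·0.7500 / (0.25·0.7500 + 0.45·0.2500) ≈ 0.6250
After 'does not convert': P(A) = 0.25·0.6250 / (0.25·0.6250 + 0.45·0.3750) ≈ 0.4808
After 'converts': P(A) = 0.75·0.4808 / (0.75·0.4808 + 0.55·0.5192) ≈ 0.5580
After 'converts': P(A) = 0.75·0.5580 / (0.75·0.5580 + 0.55·0.4420) ≈ 0.6326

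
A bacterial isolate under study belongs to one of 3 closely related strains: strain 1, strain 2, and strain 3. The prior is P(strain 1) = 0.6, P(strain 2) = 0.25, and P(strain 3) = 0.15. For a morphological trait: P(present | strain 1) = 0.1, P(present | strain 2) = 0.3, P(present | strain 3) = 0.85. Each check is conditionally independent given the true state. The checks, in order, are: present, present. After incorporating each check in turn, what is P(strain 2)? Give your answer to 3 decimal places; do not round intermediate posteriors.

0.164

After 'present': normaliser = 0.1·0.6000 + 0.3·0.2500 + 0.85·0.1500; P(strain 1) ≈ 0.2286, P(strain 2) ≈ 0.2857, P(strain 3) ≈ 0.4857
After 'present': normaliser = 0.1·0.2286 + 0.3·0.2857 + 0.85·0.4857; P(strain 1) ≈ 0.0438, P(strain 2) ≈ 0.1644, P(strain 3) ≈ 0.7918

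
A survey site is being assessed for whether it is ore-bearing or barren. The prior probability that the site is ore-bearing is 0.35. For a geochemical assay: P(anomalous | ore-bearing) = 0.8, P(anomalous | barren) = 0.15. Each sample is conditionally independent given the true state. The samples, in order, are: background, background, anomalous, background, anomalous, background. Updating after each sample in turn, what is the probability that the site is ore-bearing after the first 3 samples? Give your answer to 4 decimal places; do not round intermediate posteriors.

After 'background': P(ore) = 0.2·0.3500 / (0.2·0.3500 + 0.85·0.6500) ≈ 0.1124
After 'background': P(ore) = 0.2·0.1124 / (0.2·0.1124 + 0.85·0.8876) ≈ 0.0289
After 'anomalous': P(ore) = 0.8·0.0289 / (0.8·0.0289 + 0.15·0.9711) ≈ 0.1372

0.1372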